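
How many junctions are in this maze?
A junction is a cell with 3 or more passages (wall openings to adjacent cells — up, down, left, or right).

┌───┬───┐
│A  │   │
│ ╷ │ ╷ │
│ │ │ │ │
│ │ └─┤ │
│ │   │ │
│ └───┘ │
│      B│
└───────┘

Checking each cell for number of passages:

Junctions found (3+ passages):
Total junctions: 0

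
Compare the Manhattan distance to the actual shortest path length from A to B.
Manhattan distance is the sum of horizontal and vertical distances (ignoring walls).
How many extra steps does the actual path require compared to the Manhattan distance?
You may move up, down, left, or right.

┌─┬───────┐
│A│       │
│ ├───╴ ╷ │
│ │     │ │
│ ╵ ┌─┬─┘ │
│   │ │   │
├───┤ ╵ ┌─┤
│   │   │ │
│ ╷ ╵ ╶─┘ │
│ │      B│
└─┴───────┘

Manhattan distance: |4 - 0| + |4 - 0| = 8
Actual path length: 16
Extra steps: 16 - 8 = 8

Solution:

┌─┬───────┐
│A│    ↱ ↓│
│ ├───╴ ╷ │
│↓│↱ → ↑│↓│
│ ╵ ┌─┬─┘ │
│↳ ↑│ │↓ ↲│
├───┤ ╵ ┌─┤
│   │↓ ↲│ │
│ ╷ ╵ ╶─┘ │
│ │  ↳ → B│
└─┴───────┘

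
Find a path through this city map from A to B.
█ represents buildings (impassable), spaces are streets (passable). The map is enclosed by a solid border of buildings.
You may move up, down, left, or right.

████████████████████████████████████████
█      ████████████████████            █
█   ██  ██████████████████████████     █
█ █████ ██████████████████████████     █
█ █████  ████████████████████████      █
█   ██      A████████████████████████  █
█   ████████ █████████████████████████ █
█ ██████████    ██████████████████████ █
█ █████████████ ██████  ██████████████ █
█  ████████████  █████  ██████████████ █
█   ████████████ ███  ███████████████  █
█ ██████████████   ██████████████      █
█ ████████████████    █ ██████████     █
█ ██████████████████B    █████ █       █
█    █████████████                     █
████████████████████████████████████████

Finding the shortest path from A to B:
Movement: cardinal only
Path length: 16 steps
Directions: down → down → right → right → right → down → down → right → down → down → right → right → down → right → right → down

Solution:

████████████████████████████████████████
█      ████████████████████            █
█   ██  ██████████████████████████     █
█ █████ ██████████████████████████     █
█ █████  ████████████████████████      █
█   ██      A████████████████████████  █
█   ████████↓█████████████████████████ █
█ ██████████↳→→↓██████████████████████ █
█ █████████████↓██████  ██████████████ █
█  ████████████↳↓█████  ██████████████ █
█   ████████████↓███  ███████████████  █
█ ██████████████↳→↓██████████████      █
█ ████████████████↳→↓ █ ██████████     █
█ ██████████████████B    █████ █       █
█    █████████████                     █
████████████████████████████████████████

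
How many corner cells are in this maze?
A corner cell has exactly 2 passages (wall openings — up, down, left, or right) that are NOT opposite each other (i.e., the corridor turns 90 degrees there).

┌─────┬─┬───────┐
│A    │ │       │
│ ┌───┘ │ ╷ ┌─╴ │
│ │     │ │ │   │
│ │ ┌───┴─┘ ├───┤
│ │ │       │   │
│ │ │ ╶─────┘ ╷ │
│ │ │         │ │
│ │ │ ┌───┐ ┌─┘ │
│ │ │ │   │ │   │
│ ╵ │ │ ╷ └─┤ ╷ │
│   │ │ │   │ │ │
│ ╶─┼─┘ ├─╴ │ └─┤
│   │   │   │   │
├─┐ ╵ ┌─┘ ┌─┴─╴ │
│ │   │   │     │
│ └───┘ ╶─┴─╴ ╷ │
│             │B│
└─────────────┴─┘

Counting corner cells (2 non-opposite passages):
Total corners: 31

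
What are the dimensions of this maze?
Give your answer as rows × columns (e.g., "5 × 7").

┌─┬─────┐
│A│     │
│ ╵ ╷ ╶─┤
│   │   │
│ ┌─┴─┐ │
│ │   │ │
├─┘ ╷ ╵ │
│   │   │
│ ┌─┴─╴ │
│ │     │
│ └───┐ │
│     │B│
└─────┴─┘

Counting the maze dimensions:
Rows (vertical): 6
Columns (horizontal): 4
Dimensions: 6 × 4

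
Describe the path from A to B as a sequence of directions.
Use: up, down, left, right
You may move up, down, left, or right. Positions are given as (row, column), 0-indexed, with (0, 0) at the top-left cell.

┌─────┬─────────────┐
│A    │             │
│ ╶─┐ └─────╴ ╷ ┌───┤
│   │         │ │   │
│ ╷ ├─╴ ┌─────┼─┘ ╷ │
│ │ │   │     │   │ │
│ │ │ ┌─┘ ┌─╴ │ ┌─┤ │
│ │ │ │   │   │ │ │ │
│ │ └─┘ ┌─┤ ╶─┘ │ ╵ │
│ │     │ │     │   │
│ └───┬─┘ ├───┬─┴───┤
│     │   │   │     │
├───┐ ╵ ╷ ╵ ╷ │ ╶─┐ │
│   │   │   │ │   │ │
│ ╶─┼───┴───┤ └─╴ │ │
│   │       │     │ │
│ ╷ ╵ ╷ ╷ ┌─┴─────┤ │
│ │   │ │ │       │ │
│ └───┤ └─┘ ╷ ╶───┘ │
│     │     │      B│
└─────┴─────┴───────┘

Finding the path and converting it to directions:
Path through cells: (0,0) → (1,0) → (2,0) → (3,0) → (4,0) → (5,0) → (5,1) → (5,2) → (6,2) → (6,3) → (5,3) → (5,4) → (6,4) → (6,5) → (5,5) → (5,6) → (6,6) → (7,6) → (7,7) → (7,8) → (6,8) → (6,7) → (5,7) → (5,8) → (5,9) → (6,9) → (7,9) → (8,9) → (9,9)
Directions: down, down, down, down, down, right, right, down, right, up, right, down, right, up, right, down, down, right, right, up, left, up, right, right, down, down, down, down

Solution:

┌─────┬─────────────┐
│A    │             │
│ ╶─┐ └─────╴ ╷ ┌───┤
│↓  │         │ │   │
│ ╷ ├─╴ ┌─────┼─┘ ╷ │
│↓│ │   │     │   │ │
│ │ │ ┌─┘ ┌─╴ │ ┌─┤ │
│↓│ │ │   │   │ │ │ │
│ │ └─┘ ┌─┤ ╶─┘ │ ╵ │
│↓│     │ │     │   │
│ └───┬─┘ ├───┬─┴───┤
│↳ → ↓│↱ ↓│↱ ↓│↱ → ↓│
├───┐ ╵ ╷ ╵ ╷ │ ╶─┐ │
│   │↳ ↑│↳ ↑│↓│↑ ↰│↓│
│ ╶─┼───┴───┤ └─╴ │ │
│   │       │↳ → ↑│↓│
│ ╷ ╵ ╷ ╷ ┌─┴─────┤ │
│ │   │ │ │       │↓│
│ └───┤ └─┘ ╷ ╶───┘ │
│     │     │      B│
└─────┴─────┴───────┘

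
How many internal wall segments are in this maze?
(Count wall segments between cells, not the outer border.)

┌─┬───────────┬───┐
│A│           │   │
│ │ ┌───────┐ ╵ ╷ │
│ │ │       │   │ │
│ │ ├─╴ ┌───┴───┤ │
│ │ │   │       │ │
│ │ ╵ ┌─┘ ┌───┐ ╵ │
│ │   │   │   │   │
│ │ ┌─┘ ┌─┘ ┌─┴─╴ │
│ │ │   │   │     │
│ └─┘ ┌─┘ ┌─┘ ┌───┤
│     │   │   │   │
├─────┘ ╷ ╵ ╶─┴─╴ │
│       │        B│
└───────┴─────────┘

Counting internal wall segments:
Total internal walls: 48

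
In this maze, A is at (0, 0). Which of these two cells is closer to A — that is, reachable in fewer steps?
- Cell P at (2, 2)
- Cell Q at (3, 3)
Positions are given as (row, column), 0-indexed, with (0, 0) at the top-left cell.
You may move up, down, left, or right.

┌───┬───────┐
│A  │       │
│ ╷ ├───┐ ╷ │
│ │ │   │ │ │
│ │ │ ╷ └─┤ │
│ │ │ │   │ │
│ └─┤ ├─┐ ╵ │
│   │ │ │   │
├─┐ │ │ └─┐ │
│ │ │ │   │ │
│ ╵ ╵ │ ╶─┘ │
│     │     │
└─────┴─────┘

Shortest path A → P at (2, 2): 10 steps
Shortest path A → Q at (3, 3): 22 steps

P is closer (10 steps vs 22 steps).

Path to P:

┌───┬───────┐
│A  │       │
│ ╷ ├───┐ ╷ │
│↓│ │   │ │ │
│ │ │ ╷ └─┤ │
│↓│ │P│   │ │
│ └─┤ ├─┐ ╵ │
│↳ ↓│↑│ │   │
├─┐ │ │ └─┐ │
│ │↓│↑│   │ │
│ ╵ ╵ │ ╶─┘ │
│  ↳ ↑│     │
└─────┴─────┘

Path to Q:

┌───┬───────┐
│A  │       │
│ ╷ ├───┐ ╷ │
│↓│ │↱ ↓│ │ │
│ │ │ ╷ └─┤ │
│↓│ │↑│↳ ↓│ │
│ └─┤ ├─┐ ╵ │
│↳ ↓│↑│Q│↳ ↓│
├─┐ │ │ └─┐ │
│ │↓│↑│↑  │↓│
│ ╵ ╵ │ ╶─┘ │
│  ↳ ↑│↑ ← ↲│
└─────┴─────┘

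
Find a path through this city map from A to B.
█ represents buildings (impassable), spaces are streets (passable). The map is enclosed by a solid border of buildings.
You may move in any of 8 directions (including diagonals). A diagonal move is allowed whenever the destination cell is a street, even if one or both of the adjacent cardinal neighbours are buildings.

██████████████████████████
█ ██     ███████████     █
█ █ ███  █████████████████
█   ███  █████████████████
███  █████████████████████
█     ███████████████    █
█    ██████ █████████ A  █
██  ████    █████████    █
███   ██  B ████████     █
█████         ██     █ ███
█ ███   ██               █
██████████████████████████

Finding the shortest path from A to B:
Movement: 8-directional
Path length: 12 steps
Directions: down-left → down-left → down-left → left → left → left → down-left → left → left → left → up-left → up-left

Solution:

██████████████████████████
█ ██     ███████████     █
█ █ ███  █████████████████
█   ███  █████████████████
███  █████████████████████
█     ███████████████    █
█    ██████ █████████ A  █
██  ████    █████████↙   █
███   ██  B ████████↙    █
█████      ↖  ██↙←←← █ ███
█ ███   ██  ↖←←←         █
██████████████████████████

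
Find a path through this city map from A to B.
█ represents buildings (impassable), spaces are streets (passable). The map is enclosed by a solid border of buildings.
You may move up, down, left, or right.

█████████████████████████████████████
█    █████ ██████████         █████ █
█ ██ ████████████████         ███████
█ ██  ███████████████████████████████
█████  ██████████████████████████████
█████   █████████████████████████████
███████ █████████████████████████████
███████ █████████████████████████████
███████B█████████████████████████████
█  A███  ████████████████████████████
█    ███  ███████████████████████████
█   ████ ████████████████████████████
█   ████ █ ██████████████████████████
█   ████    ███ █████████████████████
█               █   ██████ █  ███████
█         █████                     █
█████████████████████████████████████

Finding the shortest path from A to B:
Movement: cardinal only
Path length: 17 steps
Directions: down → down → down → down → down → right → right → right → right → right → up → up → up → up → up → left → up

Solution:

█████████████████████████████████████
█    █████ ██████████         █████ █
█ ██ ████████████████         ███████
█ ██  ███████████████████████████████
█████  ██████████████████████████████
█████   █████████████████████████████
███████ █████████████████████████████
███████ █████████████████████████████
███████B█████████████████████████████
█  A███↑↰████████████████████████████
█  ↓ ███↑ ███████████████████████████
█  ↓████↑████████████████████████████
█  ↓████↑█ ██████████████████████████
█  ↓████↑   ███ █████████████████████
█  ↳→→→→↑       █   ██████ █  ███████
█         █████                     █
█████████████████████████████████████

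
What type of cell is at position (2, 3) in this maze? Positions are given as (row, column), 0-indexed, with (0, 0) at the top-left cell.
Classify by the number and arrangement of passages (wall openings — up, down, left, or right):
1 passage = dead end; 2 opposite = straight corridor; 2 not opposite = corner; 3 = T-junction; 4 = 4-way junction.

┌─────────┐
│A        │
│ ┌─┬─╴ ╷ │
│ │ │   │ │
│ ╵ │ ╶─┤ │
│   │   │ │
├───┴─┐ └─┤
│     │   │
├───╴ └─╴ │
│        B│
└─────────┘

Checking cell at (2, 3):
Number of passages: 2
Cell type: corner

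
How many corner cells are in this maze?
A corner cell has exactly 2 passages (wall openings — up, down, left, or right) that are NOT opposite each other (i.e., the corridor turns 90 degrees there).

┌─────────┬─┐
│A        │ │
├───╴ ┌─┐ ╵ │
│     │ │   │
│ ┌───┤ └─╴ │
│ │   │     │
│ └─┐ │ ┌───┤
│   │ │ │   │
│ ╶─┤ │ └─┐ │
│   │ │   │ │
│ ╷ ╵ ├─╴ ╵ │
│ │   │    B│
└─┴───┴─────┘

Counting corner cells (2 non-opposite passages):
Total corners: 13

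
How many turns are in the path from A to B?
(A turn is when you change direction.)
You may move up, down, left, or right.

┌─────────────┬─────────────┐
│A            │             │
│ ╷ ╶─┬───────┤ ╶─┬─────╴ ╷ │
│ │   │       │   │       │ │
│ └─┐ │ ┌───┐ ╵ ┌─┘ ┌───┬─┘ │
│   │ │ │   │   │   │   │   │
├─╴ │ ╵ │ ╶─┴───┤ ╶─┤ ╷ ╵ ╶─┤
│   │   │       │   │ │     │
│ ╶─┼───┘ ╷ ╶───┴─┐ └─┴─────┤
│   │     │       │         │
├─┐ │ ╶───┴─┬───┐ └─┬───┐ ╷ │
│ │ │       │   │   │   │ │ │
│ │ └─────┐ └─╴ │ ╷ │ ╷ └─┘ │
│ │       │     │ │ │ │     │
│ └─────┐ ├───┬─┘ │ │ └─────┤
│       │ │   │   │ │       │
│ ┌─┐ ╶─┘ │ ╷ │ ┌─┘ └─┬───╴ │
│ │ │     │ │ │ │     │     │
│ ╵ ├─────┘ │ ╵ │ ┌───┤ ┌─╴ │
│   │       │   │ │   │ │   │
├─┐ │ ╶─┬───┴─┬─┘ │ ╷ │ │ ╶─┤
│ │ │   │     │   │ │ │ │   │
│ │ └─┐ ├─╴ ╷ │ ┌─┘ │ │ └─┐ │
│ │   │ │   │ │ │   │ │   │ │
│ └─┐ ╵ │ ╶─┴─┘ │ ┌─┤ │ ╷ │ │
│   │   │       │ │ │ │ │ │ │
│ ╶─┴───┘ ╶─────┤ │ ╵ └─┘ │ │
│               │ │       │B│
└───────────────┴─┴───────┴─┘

Directions: right, down, right, down, down, right, up, up, right, right, right, down, right, up, up, right, right, right, right, right, down, left, left, left, down, left, down, right, down, right, right, right, right, down, down, left, left, up, left, down, down, right, right, right, down, down, left, down, right, down, down, down
Number of turns: 29

Solution:

┌─────────────┬─────────────┐
│A ↓          │↱ → → → → ↓  │
│ ╷ ╶─┬───────┤ ╶─┬─────╴ ╷ │
│ │↳ ↓│↱ → → ↓│↑  │↓ ← ← ↲│ │
│ └─┐ │ ┌───┐ ╵ ┌─┘ ┌───┬─┘ │
│   │↓│↑│   │↳ ↑│↓ ↲│   │   │
├─╴ │ ╵ │ ╶─┴───┤ ╶─┤ ╷ ╵ ╶─┤
│   │↳ ↑│       │↳ ↓│ │     │
│ ╶─┼───┘ ╷ ╶───┴─┐ └─┴─────┤
│   │     │       │↳ → → → ↓│
├─┐ │ ╶───┴─┬───┐ └─┬───┐ ╷ │
│ │ │       │   │   │↓ ↰│ │↓│
│ │ └─────┐ └─╴ │ ╷ │ ╷ └─┘ │
│ │       │     │ │ │↓│↑ ← ↲│
│ └─────┐ ├───┬─┘ │ │ └─────┤
│       │ │   │   │ │↳ → → ↓│
│ ┌─┐ ╶─┘ │ ╷ │ ┌─┘ └─┬───╴ │
│ │ │     │ │ │ │     │    ↓│
│ ╵ ├─────┘ │ ╵ │ ┌───┤ ┌─╴ │
│   │       │   │ │   │ │↓ ↲│
├─┐ │ ╶─┬───┴─┬─┘ │ ╷ │ │ ╶─┤
│ │ │   │     │   │ │ │ │↳ ↓│
│ │ └─┐ ├─╴ ╷ │ ┌─┘ │ │ └─┐ │
│ │   │ │   │ │ │   │ │   │↓│
│ └─┐ ╵ │ ╶─┴─┘ │ ┌─┤ │ ╷ │ │
│   │   │       │ │ │ │ │ │↓│
│ ╶─┴───┘ ╶─────┤ │ ╵ └─┘ │ │
│               │ │       │B│
└───────────────┴─┴───────┴─┘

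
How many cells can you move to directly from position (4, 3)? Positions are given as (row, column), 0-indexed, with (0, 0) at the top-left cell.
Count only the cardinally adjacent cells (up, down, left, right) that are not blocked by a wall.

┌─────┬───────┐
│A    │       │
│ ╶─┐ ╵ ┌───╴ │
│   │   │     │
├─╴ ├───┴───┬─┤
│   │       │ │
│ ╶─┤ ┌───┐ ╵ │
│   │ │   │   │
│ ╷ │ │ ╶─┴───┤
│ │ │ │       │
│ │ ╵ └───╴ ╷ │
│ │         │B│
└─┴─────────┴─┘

Checking passable neighbors of (4, 3):
Neighbors: (3, 3), (4, 4)
Count: 2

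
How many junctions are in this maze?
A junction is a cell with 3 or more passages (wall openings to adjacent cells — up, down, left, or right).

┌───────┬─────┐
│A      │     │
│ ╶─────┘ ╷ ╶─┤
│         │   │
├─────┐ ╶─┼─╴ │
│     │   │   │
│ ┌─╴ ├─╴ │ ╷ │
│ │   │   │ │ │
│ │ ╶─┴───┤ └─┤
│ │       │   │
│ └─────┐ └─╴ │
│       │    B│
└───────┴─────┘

Checking each cell for number of passages:

Junctions found (3+ passages):
  (0, 5): 3 passages
  (1, 3): 3 passages
  (2, 6): 3 passages
Total junctions: 3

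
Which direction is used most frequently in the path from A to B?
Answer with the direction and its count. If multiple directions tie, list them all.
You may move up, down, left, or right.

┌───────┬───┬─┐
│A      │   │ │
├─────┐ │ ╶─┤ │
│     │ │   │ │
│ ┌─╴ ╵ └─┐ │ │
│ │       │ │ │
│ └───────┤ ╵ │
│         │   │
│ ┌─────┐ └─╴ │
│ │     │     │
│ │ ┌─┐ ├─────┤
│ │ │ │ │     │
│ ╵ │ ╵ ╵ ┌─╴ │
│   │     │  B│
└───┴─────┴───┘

Directions: right, right, right, down, down, left, up, left, left, down, down, down, down, down, right, up, up, right, right, down, down, right, up, right, right, down
Counts: {'right': 9, 'down': 10, 'left': 3, 'up': 4}
Most common: down (10 times)

Solution:

┌───────┬───┬─┐
│A → → ↓│   │ │
├─────┐ │ ╶─┤ │
│↓ ← ↰│↓│   │ │
│ ┌─╴ ╵ └─┐ │ │
│↓│  ↑ ↲  │ │ │
│ └───────┤ ╵ │
│↓        │   │
│ ┌─────┐ └─╴ │
│↓│↱ → ↓│     │
│ │ ┌─┐ ├─────┤
│↓│↑│ │↓│↱ → ↓│
│ ╵ │ ╵ ╵ ┌─╴ │
│↳ ↑│  ↳ ↑│  B│
└───┴─────┴───┘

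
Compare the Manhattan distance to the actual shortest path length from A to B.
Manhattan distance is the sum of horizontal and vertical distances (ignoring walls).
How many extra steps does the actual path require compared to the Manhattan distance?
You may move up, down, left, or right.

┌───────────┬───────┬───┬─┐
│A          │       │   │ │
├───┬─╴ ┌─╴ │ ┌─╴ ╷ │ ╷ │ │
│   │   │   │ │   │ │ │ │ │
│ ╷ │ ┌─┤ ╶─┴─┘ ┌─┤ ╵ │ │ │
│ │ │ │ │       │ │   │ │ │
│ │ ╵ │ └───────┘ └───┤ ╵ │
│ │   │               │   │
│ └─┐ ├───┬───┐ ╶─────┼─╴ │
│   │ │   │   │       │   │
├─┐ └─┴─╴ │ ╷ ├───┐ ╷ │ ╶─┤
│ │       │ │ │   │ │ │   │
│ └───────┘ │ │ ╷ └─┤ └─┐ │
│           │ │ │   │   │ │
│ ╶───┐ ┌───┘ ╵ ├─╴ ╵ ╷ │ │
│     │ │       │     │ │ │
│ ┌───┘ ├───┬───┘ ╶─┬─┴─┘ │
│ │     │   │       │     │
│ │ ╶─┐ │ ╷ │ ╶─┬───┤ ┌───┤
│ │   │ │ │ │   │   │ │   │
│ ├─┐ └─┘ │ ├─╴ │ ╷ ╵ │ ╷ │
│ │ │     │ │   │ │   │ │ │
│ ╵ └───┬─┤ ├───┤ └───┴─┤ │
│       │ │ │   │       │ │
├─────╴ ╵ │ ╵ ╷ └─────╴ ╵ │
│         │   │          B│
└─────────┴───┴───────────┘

Manhattan distance: |12 - 0| + |12 - 0| = 24
Actual path length: 46
Extra steps: 46 - 24 = 22

Solution:

┌───────────┬───────┬───┬─┐
│A → → → → ↓│    ↱ ↓│↱ ↓│ │
├───┬─╴ ┌─╴ │ ┌─╴ ╷ │ ╷ │ │
│   │   │↓ ↲│ │↱ ↑│↓│↑│↓│ │
│ ╷ │ ┌─┤ ╶─┴─┘ ┌─┤ ╵ │ │ │
│ │ │ │ │↳ → → ↑│ │↳ ↑│↓│ │
│ │ ╵ │ └───────┘ └───┤ ╵ │
│ │   │               │↳ ↓│
│ └─┐ ├───┬───┐ ╶─────┼─╴ │
│   │ │   │   │       │↓ ↲│
├─┐ └─┴─╴ │ ╷ ├───┐ ╷ │ ╶─┤
│ │       │ │ │   │ │ │↳ ↓│
│ └───────┘ │ │ ╷ └─┤ └─┐ │
│           │ │ │   │   │↓│
│ ╶───┐ ┌───┘ ╵ ├─╴ ╵ ╷ │ │
│     │ │       │     │ │↓│
│ ┌───┘ ├───┬───┘ ╶─┬─┴─┘ │
│ │     │   │       │↓ ← ↲│
│ │ ╶─┐ │ ╷ │ ╶─┬───┤ ┌───┤
│ │   │ │ │ │   │↓ ↰│↓│   │
│ ├─┐ └─┘ │ ├─╴ │ ╷ ╵ │ ╷ │
│ │ │     │ │   │↓│↑ ↲│ │ │
│ ╵ └───┬─┤ ├───┤ └───┴─┤ │
│       │ │ │   │↳ → → ↓│ │
├─────╴ ╵ │ ╵ ╷ └─────╴ ╵ │
│         │   │        ↳ B│
└─────────┴───┴───────────┘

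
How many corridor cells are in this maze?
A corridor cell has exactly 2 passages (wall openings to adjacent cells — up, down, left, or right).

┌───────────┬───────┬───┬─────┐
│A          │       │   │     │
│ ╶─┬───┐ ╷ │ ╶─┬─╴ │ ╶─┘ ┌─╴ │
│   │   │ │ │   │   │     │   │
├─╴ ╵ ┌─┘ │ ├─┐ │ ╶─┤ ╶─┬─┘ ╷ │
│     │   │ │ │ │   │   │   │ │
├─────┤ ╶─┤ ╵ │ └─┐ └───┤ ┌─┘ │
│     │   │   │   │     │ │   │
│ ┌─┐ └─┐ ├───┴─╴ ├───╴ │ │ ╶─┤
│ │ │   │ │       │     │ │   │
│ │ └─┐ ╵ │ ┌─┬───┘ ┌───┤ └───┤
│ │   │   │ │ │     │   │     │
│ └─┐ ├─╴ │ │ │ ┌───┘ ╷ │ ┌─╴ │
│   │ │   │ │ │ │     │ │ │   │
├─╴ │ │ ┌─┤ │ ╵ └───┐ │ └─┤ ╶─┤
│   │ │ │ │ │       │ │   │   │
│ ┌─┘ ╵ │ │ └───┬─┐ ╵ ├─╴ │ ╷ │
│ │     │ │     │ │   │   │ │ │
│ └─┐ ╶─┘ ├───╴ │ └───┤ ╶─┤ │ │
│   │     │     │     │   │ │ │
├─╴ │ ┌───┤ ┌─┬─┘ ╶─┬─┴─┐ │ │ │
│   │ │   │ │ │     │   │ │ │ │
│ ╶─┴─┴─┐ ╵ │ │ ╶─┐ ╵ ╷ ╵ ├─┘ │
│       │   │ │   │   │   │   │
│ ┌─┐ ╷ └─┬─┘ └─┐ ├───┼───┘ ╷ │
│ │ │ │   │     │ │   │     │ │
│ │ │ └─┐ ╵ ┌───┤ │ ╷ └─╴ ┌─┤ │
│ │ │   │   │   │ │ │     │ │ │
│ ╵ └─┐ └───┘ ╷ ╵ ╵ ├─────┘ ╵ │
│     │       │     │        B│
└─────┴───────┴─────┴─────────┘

Counting cells with exactly 2 passages:
Total corridor cells: 180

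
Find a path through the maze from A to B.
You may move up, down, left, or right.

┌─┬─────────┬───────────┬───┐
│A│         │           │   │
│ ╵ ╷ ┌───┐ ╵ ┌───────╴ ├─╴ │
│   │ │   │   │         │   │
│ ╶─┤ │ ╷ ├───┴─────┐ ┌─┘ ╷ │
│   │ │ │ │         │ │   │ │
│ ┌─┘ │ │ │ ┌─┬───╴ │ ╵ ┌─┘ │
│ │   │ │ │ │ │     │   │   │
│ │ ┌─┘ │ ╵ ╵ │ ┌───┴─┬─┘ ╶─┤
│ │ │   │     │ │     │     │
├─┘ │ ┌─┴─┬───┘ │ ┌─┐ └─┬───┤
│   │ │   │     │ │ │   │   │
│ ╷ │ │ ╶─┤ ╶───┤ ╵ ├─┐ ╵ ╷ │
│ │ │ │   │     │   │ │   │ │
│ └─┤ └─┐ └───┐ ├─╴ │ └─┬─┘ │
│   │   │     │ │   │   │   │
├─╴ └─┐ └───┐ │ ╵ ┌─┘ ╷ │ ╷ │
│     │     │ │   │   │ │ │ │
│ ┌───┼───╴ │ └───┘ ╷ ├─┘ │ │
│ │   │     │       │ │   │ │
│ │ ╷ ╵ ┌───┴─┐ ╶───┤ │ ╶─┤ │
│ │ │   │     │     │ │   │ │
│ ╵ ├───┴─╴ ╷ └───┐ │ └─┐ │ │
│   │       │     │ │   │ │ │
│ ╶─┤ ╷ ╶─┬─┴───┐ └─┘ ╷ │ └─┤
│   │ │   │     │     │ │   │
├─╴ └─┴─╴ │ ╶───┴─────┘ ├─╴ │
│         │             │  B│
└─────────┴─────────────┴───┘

Finding the shortest path through the maze:
Path length: 90 steps
Directions: down → right → up → right → down → down → down → left → down → down → left → down → down → right → down → left → down → down → down → right → up → up → right → down → right → up → right → right → up → left → left → up → left → up → up → up → right → up → up → up → right → down → down → down → right → up → up → right → right → right → right → down → left → left → down → down → left → left → down → right → right → down → down → right → up → right → up → left → up → up → right → right → down → right → down → right → up → right → down → down → left → down → down → left → down → right → down → down → right → down

Solution:

┌─┬─────────┬───────────┬───┐
│A│↱ ↓      │           │   │
│ ╵ ╷ ┌───┐ ╵ ┌───────╴ ├─╴ │
│↳ ↑│↓│↱ ↓│   │         │   │
│ ╶─┤ │ ╷ ├───┴─────┐ ┌─┘ ╷ │
│   │↓│↑│↓│↱ → → → ↓│ │   │ │
│ ┌─┘ │ │ │ ┌─┬───╴ │ ╵ ┌─┘ │
│ │↓ ↲│↑│↓│↑│ │↓ ← ↲│   │   │
│ │ ┌─┘ │ ╵ ╵ │ ┌───┴─┬─┘ ╶─┤
│ │↓│↱ ↑│↳ ↑  │↓│↱ → ↓│     │
├─┘ │ ┌─┴─┬───┘ │ ┌─┐ └─┬───┤
│↓ ↲│↑│   │↓ ← ↲│↑│ │↳ ↓│↱ ↓│
│ ╷ │ │ ╶─┤ ╶───┤ ╵ ├─┐ ╵ ╷ │
│↓│ │↑│   │↳ → ↓│↑ ↰│ │↳ ↑│↓│
│ └─┤ └─┐ └───┐ ├─╴ │ └─┬─┘ │
│↳ ↓│↑ ↰│     │↓│↱ ↑│   │↓ ↲│
├─╴ └─┐ └───┐ │ ╵ ┌─┘ ╷ │ ╷ │
│↓ ↲  │↑ ← ↰│ │↳ ↑│   │ │↓│ │
│ ┌───┼───╴ │ └───┘ ╷ ├─┘ │ │
│↓│↱ ↓│↱ → ↑│       │ │↓ ↲│ │
│ │ ╷ ╵ ┌───┴─┐ ╶───┤ │ ╶─┤ │
│↓│↑│↳ ↑│     │     │ │↳ ↓│ │
│ ╵ ├───┴─╴ ╷ └───┐ │ └─┐ │ │
│↳ ↑│       │     │ │   │↓│ │
│ ╶─┤ ╷ ╶─┬─┴───┐ └─┘ ╷ │ └─┤
│   │ │   │     │     │ │↳ ↓│
├─╴ └─┴─╴ │ ╶───┴─────┘ ├─╴ │
│         │             │  B│
└─────────┴─────────────┴───┘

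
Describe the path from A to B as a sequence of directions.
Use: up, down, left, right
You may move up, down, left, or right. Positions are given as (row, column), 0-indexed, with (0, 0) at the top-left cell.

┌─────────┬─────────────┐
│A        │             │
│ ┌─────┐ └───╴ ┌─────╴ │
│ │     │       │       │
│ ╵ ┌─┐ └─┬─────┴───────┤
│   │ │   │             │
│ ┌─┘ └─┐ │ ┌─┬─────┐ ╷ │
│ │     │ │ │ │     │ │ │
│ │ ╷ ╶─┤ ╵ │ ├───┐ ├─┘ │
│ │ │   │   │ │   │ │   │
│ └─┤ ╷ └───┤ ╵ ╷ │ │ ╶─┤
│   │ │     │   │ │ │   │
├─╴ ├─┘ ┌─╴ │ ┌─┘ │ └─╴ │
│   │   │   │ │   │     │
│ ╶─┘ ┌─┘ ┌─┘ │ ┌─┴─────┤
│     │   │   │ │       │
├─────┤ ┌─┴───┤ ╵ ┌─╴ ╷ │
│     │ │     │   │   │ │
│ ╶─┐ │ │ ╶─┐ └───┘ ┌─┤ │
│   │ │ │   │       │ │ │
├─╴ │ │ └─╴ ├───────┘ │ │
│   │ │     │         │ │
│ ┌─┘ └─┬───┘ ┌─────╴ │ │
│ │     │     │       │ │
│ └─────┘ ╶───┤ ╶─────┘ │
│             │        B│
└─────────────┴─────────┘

Finding the path and converting it to directions:
Path through cells: (0,0) → (1,0) → (2,0) → (3,0) → (4,0) → (5,0) → (5,1) → (6,1) → (6,0) → (7,0) → (7,1) → (7,2) → (6,2) → (6,3) → (5,3) → (5,4) → (5,5) → (6,5) → (6,4) → (7,4) → (7,3) → (8,3) → (9,3) → (10,3) → (10,4) → (10,5) → (9,5) → (9,4) → (8,4) → (8,5) → (8,6) → (9,6) → (9,7) → (9,8) → (9,9) → (8,9) → (8,10) → (7,10) → (7,11) → (8,11) → (9,11) → (10,11) → (11,11) → (12,11)
Directions: down, down, down, down, down, right, down, left, down, right, right, up, right, up, right, right, down, left, down, left, down, down, down, right, right, up, left, up, right, right, down, right, right, right, up, right, up, right, down, down, down, down, down

Solution:

┌─────────┬─────────────┐
│A        │             │
│ ┌─────┐ └───╴ ┌─────╴ │
│↓│     │       │       │
│ ╵ ┌─┐ └─┬─────┴───────┤
│↓  │ │   │             │
│ ┌─┘ └─┐ │ ┌─┬─────┐ ╷ │
│↓│     │ │ │ │     │ │ │
│ │ ╷ ╶─┤ ╵ │ ├───┐ ├─┘ │
│↓│ │   │   │ │   │ │   │
│ └─┤ ╷ └───┤ ╵ ╷ │ │ ╶─┤
│↳ ↓│ │↱ → ↓│   │ │ │   │
├─╴ ├─┘ ┌─╴ │ ┌─┘ │ └─╴ │
│↓ ↲│↱ ↑│↓ ↲│ │   │     │
│ ╶─┘ ┌─┘ ┌─┘ │ ┌─┴─────┤
│↳ → ↑│↓ ↲│   │ │    ↱ ↓│
├─────┤ ┌─┴───┤ ╵ ┌─╴ ╷ │
│     │↓│↱ → ↓│   │↱ ↑│↓│
│ ╶─┐ │ │ ╶─┐ └───┘ ┌─┤ │
│   │ │↓│↑ ↰│↳ → → ↑│ │↓│
├─╴ │ │ └─╴ ├───────┘ │ │
│   │ │↳ → ↑│         │↓│
│ ┌─┘ └─┬───┘ ┌─────╴ │ │
│ │     │     │       │↓│
│ └─────┘ ╶───┤ ╶─────┘ │
│             │        B│
└─────────────┴─────────┘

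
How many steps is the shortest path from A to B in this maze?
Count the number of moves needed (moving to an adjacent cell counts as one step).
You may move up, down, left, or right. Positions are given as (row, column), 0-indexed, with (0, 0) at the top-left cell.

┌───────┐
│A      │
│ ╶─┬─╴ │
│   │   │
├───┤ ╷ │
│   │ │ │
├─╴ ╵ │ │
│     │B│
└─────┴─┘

Using BFS to find shortest path:
Start: (0, 0), End: (3, 3)
Path found:
(0,0) → (0,1) → (0,2) → (0,3) → (1,3) → (2,3) → (3,3)
Number of steps: 6

Solution:

┌───────┐
│A → → ↓│
│ ╶─┬─╴ │
│   │  ↓│
├───┤ ╷ │
│   │ │↓│
├─╴ ╵ │ │
│     │B│
└─────┴─┘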